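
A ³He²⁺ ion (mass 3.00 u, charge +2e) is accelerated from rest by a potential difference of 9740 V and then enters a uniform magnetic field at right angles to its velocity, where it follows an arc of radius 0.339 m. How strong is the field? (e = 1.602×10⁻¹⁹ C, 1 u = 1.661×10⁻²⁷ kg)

B ≈ 0.0513 T

v = √(2|q|V/m) = √(2·3.204×10⁻¹⁹·9740/4.983×10⁻²⁷) ≈ 1.119×10⁶ m/s.
B = mv/(|q|r) = (4.983×10⁻²⁷)(1.119×10⁶)/((3.204×10⁻¹⁹)(0.339)) ≈ 0.0513 T.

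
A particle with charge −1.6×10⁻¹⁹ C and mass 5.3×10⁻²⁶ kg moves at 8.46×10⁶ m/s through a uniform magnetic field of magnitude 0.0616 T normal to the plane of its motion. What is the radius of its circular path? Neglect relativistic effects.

The magnetic force provides the centripetal force: |q|vB = mv²/r.
r = mv/(|q|B) = (5.3×10⁻²⁶)(8.46×10⁶)/((1.6×10⁻¹⁹)(0.0616)) ≈ 45.5 m.

r ≈ 45.5 m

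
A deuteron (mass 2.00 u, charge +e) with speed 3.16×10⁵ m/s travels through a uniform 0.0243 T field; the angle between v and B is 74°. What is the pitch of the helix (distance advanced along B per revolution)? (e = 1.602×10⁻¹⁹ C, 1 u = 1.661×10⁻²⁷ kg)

v∥ = v cosθ = 3.16×10⁵·cos74° ≈ 8.710×10⁴ m/s.
T = 2πm/(|q|B) = 2π(3.322×10⁻²⁷)/((1.602×10⁻¹⁹)(0.0243)) ≈ 5.362×10⁻⁶ s.
pitch = v∥ T = (8.710×10⁴)(5.362×10⁻⁶) ≈ 0.467 m.

p ≈ 0.467 m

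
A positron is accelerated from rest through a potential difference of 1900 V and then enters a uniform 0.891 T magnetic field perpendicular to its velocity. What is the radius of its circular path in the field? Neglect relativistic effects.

r ≈ 1.65×10⁻⁴ m

Acceleration: |q|V = ½mv² ⇒ v = √(2|q|V/m) = √(2·1.602×10⁻¹⁹·1900/9.109×10⁻³¹) ≈ 2.585×10⁷ m/s.
In the field: r = mv/(|q|B) = (9.109×10⁻³¹)(2.585×10⁷)/((1.602×10⁻¹⁹)(0.891)) ≈ 1.65×10⁻⁴ m.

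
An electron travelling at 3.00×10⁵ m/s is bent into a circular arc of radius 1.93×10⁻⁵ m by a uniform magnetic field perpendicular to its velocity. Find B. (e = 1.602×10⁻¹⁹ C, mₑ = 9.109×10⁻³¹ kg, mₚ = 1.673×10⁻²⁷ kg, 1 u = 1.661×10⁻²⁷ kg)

From |q|vB = mv²/r, B = mv/(|q|r).
B = (9.109×10⁻³¹)(3.00×10⁵)/((1.602×10⁻¹⁹)(1.93×10⁻⁵)) ≈ 0.0884 T.

B ≈ 0.0884 T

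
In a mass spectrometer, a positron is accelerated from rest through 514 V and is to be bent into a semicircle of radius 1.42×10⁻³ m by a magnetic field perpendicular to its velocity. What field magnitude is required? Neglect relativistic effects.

v = √(2|q|V/m) = √(2·1.602×10⁻¹⁹·514/9.109×10⁻³¹) ≈ 1.345×10⁷ m/s.
B = mv/(|q|r) = (9.109×10⁻³¹)(1.345×10⁷)/((1.602×10⁻¹⁹)(1.42×10⁻³)) ≈ 0.0538 T.

B ≈ 0.0538 T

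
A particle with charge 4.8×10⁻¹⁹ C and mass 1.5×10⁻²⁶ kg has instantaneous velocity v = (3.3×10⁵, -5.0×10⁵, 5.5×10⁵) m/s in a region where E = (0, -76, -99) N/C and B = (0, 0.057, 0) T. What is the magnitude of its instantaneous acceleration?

|a| ≈ 1.17×10¹² m/s²

v×B = (-3.14×10⁴, 0, 1.88×10⁴) N/C.
E + v×B = (-3.14×10⁴, -76.0, 1.87×10⁴) N/C.
F = q(E + v×B) = (4.8×10⁻¹⁹ C)·(-3.14×10⁴, -76.0, 1.87×10⁴) = (-1.50×10⁻¹⁴, -3.65×10⁻¹⁷, 8.98×10⁻¹⁵) N.
|a| = |F|/m = 1.752×10⁻¹⁴/1.5×10⁻²⁶ ≈ 1.17×10¹² m/s².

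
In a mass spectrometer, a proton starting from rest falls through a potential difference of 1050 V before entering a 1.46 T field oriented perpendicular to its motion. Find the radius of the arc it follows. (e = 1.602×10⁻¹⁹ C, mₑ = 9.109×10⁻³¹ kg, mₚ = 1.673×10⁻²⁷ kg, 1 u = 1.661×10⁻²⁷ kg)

r ≈ 3.21×10⁻³ m

Acceleration: |q|V = ½mv² ⇒ v = √(2|q|V/m) = √(2·1.602×10⁻¹⁹·1050/1.673×10⁻²⁷) ≈ 4.484×10⁵ m/s.
In the field: r = mv/(|q|B) = (1.673×10⁻²⁷)(4.484×10⁵)/((1.602×10⁻¹⁹)(1.46)) ≈ 3.21×10⁻³ m.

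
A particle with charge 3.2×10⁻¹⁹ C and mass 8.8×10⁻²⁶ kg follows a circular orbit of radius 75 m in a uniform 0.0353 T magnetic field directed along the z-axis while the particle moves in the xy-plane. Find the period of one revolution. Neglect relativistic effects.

T ≈ 4.89×10⁻⁵ s

The cyclotron period depends only on m, q, B: T = 2πm/(|q|B).
T = 2π(8.8×10⁻²⁶)/((3.2×10⁻¹⁹)(0.0353)) ≈ 4.89×10⁻⁵ s.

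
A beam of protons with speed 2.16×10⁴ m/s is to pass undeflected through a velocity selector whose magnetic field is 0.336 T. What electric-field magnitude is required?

For straight-line motion qE = qvB, so E = vB.
E = 2.16×10⁴ × 0.336 = 7260 V/m.

E = 7260 V/m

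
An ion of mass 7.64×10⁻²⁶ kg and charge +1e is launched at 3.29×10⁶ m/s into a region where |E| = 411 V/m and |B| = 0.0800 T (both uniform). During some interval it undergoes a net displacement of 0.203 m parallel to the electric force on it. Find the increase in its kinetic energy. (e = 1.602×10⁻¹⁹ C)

The magnetic force is always ⟂ v and does no work; only the electric force changes KE.
ΔKE = F_E · d = |q|E d = (1.602×10⁻¹⁹)(411)(0.203) ≈ 1.34×10⁻¹⁷ J.

ΔKE ≈ 1.34×10⁻¹⁷ J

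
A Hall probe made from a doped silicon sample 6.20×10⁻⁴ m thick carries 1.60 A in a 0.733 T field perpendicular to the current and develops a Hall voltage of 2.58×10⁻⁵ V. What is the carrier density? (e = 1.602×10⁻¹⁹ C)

n ≈ 4.58×10²⁶ m⁻³

From V_H = IB/(n e t), n = IB/(V_H e t).
n = (1.60)(0.733)/((2.58×10⁻⁵)(1.602×10⁻¹⁹)(6.20×10⁻⁴)) ≈ 4.58×10²⁶ m⁻³.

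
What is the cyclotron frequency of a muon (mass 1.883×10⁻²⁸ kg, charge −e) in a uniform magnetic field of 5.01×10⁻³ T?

f = |q|B/(2πm).
f = (1.602×10⁻¹⁹)(5.01×10⁻³)/(2π·1.883×10⁻²⁸) ≈ 6.78×10⁵ Hz.

f ≈ 6.78×10⁵ Hz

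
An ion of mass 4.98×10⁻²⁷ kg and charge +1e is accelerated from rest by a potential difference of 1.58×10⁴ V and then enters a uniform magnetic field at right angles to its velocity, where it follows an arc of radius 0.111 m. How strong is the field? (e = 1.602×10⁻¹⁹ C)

B ≈ 0.282 T

v = √(2|q|V/m) = √(2·1.602×10⁻¹⁹·1.58×10⁴/4.98×10⁻²⁷) ≈ 1.008×10⁶ m/s.
B = mv/(|q|r) = (4.98×10⁻²⁷)(1.008×10⁶)/((1.602×10⁻¹⁹)(0.111)) ≈ 0.282 T.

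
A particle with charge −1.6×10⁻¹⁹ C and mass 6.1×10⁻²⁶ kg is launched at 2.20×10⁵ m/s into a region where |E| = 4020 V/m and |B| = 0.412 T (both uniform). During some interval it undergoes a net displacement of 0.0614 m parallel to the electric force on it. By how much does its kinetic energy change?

The magnetic force is always ⟂ v and does no work; only the electric force changes KE.
ΔKE = F_E · d = |q|E d = (1.6×10⁻¹⁹)(4020)(0.0614) ≈ 3.95×10⁻¹⁷ J.

ΔKE ≈ 3.95×10⁻¹⁷ J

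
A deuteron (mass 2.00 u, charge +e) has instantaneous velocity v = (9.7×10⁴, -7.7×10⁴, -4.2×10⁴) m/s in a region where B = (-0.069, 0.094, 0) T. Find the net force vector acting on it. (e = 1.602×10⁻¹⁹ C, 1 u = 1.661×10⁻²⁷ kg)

v×B = (3950, 2900, 3800) N/C.
F = q v×B = (1.602×10⁻¹⁹ C)·(3950, 2900, 3800) = (6.32×10⁻¹⁶, 4.64×10⁻¹⁶, 6.10×10⁻¹⁶) N.

F ≈ (6.32×10⁻¹⁶, 4.64×10⁻¹⁶, 6.10×10⁻¹⁶) N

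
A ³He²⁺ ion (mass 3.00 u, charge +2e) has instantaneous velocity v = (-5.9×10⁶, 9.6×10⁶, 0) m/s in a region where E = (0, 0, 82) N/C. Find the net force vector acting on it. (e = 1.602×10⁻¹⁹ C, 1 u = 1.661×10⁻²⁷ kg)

Only an electric field acts, so F = qE = (3.204×10⁻¹⁹ C)·(0, 0, 82.0) = (0, 0, 2.63×10⁻¹⁷) N.

F ≈ (0, 0, 2.63×10⁻¹⁷) N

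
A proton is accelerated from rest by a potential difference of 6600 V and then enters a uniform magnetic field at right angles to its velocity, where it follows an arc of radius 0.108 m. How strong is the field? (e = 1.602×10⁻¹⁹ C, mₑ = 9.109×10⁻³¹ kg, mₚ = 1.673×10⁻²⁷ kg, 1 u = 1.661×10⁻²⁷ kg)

v = √(2|q|V/m) = √(2·1.602×10⁻¹⁹·6600/1.673×10⁻²⁷) ≈ 1.124×10⁶ m/s.
B = mv/(|q|r) = (1.673×10⁻²⁷)(1.124×10⁶)/((1.602×10⁻¹⁹)(0.108)) ≈ 0.109 T.

B ≈ 0.109 T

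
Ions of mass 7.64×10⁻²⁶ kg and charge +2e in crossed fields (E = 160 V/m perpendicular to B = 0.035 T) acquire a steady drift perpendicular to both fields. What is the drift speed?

In crossed fields the guiding centre drifts at v_d = |E×B|/B² = E/B, independent of charge and mass.
v_d = 160/0.035 = 4600 m/s.

v_d ≈ 4600 m/s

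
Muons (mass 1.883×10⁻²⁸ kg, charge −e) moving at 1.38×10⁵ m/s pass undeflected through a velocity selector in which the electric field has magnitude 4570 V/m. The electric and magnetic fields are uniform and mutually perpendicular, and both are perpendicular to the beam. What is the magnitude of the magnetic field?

B = 0.0331 T

Balance of forces in the selector: qE = qvB ⇒ B = E/v.
B = 4570/1.38×10⁵ = 0.0331 T.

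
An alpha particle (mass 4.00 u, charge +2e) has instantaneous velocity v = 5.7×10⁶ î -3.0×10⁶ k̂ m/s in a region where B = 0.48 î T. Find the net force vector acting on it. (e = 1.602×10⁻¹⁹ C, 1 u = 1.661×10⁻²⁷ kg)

v×B = (0, -1.44×10⁶, 0) N/C.
F = q v×B = (3.204×10⁻¹⁹ C)·(0, -1.44×10⁶, 0) = (0, -4.61×10⁻¹³, 0) N.

F ≈ (0, -4.61×10⁻¹³, 0) N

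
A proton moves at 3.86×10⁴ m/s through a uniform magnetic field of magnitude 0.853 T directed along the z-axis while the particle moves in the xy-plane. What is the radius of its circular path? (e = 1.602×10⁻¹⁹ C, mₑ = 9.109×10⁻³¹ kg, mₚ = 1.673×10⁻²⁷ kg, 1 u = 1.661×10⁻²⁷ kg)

r ≈ 4.73×10⁻⁴ m

The magnetic force provides the centripetal force: |q|vB = mv²/r.
r = mv/(|q|B) = (1.673×10⁻²⁷)(3.86×10⁴)/((1.602×10⁻¹⁹)(0.853)) ≈ 4.73×10⁻⁴ m.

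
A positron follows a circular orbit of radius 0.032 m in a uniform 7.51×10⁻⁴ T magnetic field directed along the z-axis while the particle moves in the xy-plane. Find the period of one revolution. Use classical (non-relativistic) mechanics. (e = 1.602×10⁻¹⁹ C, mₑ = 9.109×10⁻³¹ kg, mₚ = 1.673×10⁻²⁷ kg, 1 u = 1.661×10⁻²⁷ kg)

The cyclotron period depends only on m, q, B: T = 2πm/(|q|B).
T = 2π(9.109×10⁻³¹)/((1.602×10⁻¹⁹)(7.51×10⁻⁴)) ≈ 4.76×10⁻⁸ s.

T ≈ 4.76×10⁻⁸ s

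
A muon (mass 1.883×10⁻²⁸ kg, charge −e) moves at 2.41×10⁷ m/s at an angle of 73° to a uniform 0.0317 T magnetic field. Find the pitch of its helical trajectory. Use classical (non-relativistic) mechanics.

p ≈ 1.64 m

v∥ = v cosθ = 2.41×10⁷·cos73° ≈ 7.046×10⁶ m/s.
T = 2πm/(|q|B) = 2π(1.883×10⁻²⁸)/((1.602×10⁻¹⁹)(0.0317)) ≈ 2.330×10⁻⁷ s.
pitch = v∥ T = (7.046×10⁶)(2.330×10⁻⁷) ≈ 1.64 m.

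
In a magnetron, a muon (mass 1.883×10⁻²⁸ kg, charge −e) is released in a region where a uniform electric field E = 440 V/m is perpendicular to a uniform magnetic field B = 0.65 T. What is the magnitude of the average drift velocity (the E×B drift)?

The steady drift has the magnetic force balancing the electric force, so v_d = E/B.
v_d = 440/0.65 = 680 m/s.

v_d ≈ 680 m/s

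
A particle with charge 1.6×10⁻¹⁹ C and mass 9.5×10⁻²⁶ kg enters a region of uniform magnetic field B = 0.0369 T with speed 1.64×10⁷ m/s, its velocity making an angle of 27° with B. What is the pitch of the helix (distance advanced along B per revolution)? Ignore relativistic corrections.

p ≈ 1480 m

v∥ = v cosθ = 1.64×10⁷·cos27° ≈ 1.461×10⁷ m/s.
T = 2πm/(|q|B) = 2π(9.5×10⁻²⁶)/((1.6×10⁻¹⁹)(0.0369)) ≈ 1.011×10⁻⁴ s.
pitch = v∥ T = (1.461×10⁷)(1.011×10⁻⁴) ≈ 1480 m.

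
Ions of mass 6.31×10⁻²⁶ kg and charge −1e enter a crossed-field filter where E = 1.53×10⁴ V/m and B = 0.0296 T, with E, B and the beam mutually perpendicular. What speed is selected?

v = 5.17×10⁵ m/s

Straight-line motion ⇒ electric and magnetic forces cancel, so E = vB.
v = E/B = 1.53×10⁴/0.0296 = 5.17×10⁵ m/s.
The result is independent of the particle's charge and mass.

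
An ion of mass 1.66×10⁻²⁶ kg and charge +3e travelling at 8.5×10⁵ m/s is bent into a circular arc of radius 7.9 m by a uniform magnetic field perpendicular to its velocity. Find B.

From |q|vB = mv²/r, B = mv/(|q|r).
B = (1.66×10⁻²⁶)(8.5×10⁵)/((4.806×10⁻¹⁹)(7.9)) ≈ 3.7×10⁻³ T.

B ≈ 3.7×10⁻³ T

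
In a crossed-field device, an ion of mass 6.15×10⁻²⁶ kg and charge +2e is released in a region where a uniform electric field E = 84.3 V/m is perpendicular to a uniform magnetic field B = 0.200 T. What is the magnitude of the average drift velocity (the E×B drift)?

The steady drift has the magnetic force balancing the electric force, so v_d = E/B.
v_d = 84.3/0.200 = 421 m/s.

v_d ≈ 421 m/s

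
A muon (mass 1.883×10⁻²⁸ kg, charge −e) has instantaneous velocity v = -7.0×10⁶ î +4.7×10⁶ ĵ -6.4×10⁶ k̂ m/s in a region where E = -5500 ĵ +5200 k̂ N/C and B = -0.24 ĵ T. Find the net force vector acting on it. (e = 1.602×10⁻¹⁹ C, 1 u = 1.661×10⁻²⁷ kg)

F ≈ (2.46×10⁻¹³, 8.81×10⁻¹⁶, -2.70×10⁻¹³) N

v×B = (-1.54×10⁶, 0, 1.68×10⁶) N/C.
E + v×B = (-1.54×10⁶, -5500, 1.69×10⁶) N/C.
F = q(E + v×B) = (−1.602×10⁻¹⁹ C)·(-1.54×10⁶, -5500, 1.69×10⁶) = (2.46×10⁻¹³, 8.81×10⁻¹⁶, -2.70×10⁻¹³) N.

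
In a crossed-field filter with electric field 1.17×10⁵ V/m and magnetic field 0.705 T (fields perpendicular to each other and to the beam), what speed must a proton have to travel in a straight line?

Straight-line motion ⇒ electric and magnetic forces cancel, so E = vB.
v = E/B = 1.17×10⁵/0.705 = 1.66×10⁵ m/s.
The result is independent of the particle's charge and mass.

v = 1.66×10⁵ m/s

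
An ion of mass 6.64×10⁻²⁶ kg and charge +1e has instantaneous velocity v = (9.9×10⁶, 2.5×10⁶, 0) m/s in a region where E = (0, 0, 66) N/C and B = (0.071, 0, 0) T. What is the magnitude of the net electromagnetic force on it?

v×B = (0, 0, -1.77×10⁵) N/C.
E + v×B = (0, 0, -1.77×10⁵) N/C.
F = q(E + v×B) = (1.602×10⁻¹⁹ C)·(0, 0, -1.77×10⁵) = (0, 0, -2.84×10⁻¹⁴) N.
|F| = 2.84×10⁻¹⁴ N.

|F| ≈ 2.84×10⁻¹⁴ N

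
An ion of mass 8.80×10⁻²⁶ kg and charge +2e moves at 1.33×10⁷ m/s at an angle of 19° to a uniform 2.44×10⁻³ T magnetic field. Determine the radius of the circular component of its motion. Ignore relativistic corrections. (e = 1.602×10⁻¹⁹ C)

v⊥ = v sinθ = 1.33×10⁷·sin19° ≈ 4.330×10⁶ m/s.
r = m v⊥/(|q|B) = (8.80×10⁻²⁶)(4.330×10⁶)/((3.204×10⁻¹⁹)(2.44×10⁻³)) ≈ 487 m.

r ≈ 487 m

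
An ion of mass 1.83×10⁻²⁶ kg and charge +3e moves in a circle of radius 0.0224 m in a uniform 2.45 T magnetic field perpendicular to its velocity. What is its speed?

v ≈ 1.44×10⁶ m/s

From |q|vB = mv²/r, v = |q|Br/m.
v = (4.806×10⁻¹⁹)(2.45)(0.0224)/1.83×10⁻²⁶ ≈ 1.44×10⁶ m/s.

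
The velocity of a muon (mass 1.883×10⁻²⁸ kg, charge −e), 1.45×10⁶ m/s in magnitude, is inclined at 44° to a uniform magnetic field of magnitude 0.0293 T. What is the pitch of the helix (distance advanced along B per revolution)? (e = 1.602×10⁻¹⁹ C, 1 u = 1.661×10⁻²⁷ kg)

v∥ = v cosθ = 1.45×10⁶·cos44° ≈ 1.043×10⁶ m/s.
T = 2πm/(|q|B) = 2π(1.883×10⁻²⁸)/((1.602×10⁻¹⁹)(0.0293)) ≈ 2.521×10⁻⁷ s.
pitch = v∥ T = (1.043×10⁶)(2.521×10⁻⁷) ≈ 0.263 m.

p ≈ 0.263 m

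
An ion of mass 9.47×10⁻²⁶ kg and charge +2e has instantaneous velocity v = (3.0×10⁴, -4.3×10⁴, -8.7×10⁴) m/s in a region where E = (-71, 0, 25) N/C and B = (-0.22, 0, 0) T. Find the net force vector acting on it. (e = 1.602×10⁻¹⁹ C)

v×B = (0, 1.91×10⁴, -9460) N/C.
E + v×B = (-71.0, 1.91×10⁴, -9440) N/C.
F = q(E + v×B) = (3.204×10⁻¹⁹ C)·(-71.0, 1.91×10⁴, -9440) = (-2.27×10⁻¹⁷, 6.13×10⁻¹⁵, -3.02×10⁻¹⁵) N.

F ≈ (-2.27×10⁻¹⁷, 6.13×10⁻¹⁵, -3.02×10⁻¹⁵) N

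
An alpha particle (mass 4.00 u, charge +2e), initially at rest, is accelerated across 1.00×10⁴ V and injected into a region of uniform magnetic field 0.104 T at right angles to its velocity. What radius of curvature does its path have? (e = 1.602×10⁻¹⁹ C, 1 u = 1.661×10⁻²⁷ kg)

r ≈ 0.196 m

Acceleration: |q|V = ½mv² ⇒ v = √(2|q|V/m) = √(2·3.204×10⁻¹⁹·1.00×10⁴/6.644×10⁻²⁷) ≈ 9.821×10⁵ m/s.
In the field: r = mv/(|q|B) = (6.644×10⁻²⁷)(9.821×10⁵)/((3.204×10⁻¹⁹)(0.104)) ≈ 0.196 m.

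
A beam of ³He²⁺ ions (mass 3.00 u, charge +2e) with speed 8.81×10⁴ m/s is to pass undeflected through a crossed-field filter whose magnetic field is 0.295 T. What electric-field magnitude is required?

For straight-line motion qE = qvB, so E = vB.
E = 8.81×10⁴ × 0.295 = 2.60×10⁴ V/m.

E = 2.60×10⁴ V/m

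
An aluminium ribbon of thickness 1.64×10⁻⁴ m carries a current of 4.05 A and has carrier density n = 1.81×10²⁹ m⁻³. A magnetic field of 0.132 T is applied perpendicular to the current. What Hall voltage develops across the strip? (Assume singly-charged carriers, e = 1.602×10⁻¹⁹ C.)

V_H = IB/(n e t).
V_H = (4.05)(0.132)/((1.81×10²⁹)(1.602×10⁻¹⁹)(1.64×10⁻⁴)) ≈ 1.12×10⁻⁷ V.

V_H ≈ 1.12×10⁻⁷ V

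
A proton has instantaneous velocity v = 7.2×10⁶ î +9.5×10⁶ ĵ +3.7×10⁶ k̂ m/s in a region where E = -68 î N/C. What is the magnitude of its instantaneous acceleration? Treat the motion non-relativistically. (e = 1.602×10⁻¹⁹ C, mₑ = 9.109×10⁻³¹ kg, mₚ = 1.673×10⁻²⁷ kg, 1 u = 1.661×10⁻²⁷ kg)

Only an electric field acts, so F = qE = (1.602×10⁻¹⁹ C)·(-68.0, 0, 0) = (-1.09×10⁻¹⁷, 0, 0) N.
|a| = |F|/m = 1.089×10⁻¹⁷/1.673×10⁻²⁷ ≈ 6.51×10⁹ m/s².

|a| ≈ 6.51×10⁹ m/s²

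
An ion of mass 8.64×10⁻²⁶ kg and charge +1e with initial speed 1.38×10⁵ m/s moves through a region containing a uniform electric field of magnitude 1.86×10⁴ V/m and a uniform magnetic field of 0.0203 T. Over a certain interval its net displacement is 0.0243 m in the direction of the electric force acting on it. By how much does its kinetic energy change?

ΔKE ≈ 7.24×10⁻¹⁷ J

The magnetic force is always ⟂ v and does no work; only the electric force changes KE.
ΔKE = F_E · d = |q|E d = (1.602×10⁻¹⁹)(1.86×10⁴)(0.0243) ≈ 7.24×10⁻¹⁷ J.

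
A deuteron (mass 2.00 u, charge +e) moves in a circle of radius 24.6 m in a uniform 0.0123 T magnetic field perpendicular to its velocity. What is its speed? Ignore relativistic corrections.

v ≈ 1.46×10⁷ m/s

From |q|vB = mv²/r, v = |q|Br/m.
v = (1.602×10⁻¹⁹)(0.0123)(24.6)/3.322×10⁻²⁷ ≈ 1.46×10⁷ m/s.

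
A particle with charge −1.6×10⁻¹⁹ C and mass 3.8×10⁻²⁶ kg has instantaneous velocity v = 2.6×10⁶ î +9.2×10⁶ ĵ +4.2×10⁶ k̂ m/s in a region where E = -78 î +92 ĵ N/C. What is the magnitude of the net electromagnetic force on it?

|F| ≈ 1.93×10⁻¹⁷ N

Only an electric field acts, so F = qE = (−1.6×10⁻¹⁹ C)·(-78.0, 92.0, 0) = (1.25×10⁻¹⁷, -1.47×10⁻¹⁷, 0) N.
|F| = 1.93×10⁻¹⁷ N.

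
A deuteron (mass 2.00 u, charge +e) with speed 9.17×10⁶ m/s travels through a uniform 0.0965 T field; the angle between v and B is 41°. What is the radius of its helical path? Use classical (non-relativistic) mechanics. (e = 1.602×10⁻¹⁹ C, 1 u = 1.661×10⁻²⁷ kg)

v⊥ = v sinθ = 9.17×10⁶·sin41° ≈ 6.016×10⁶ m/s.
r = m v⊥/(|q|B) = (3.322×10⁻²⁷)(6.016×10⁶)/((1.602×10⁻¹⁹)(0.0965)) ≈ 1.29 m.

r ≈ 1.29 m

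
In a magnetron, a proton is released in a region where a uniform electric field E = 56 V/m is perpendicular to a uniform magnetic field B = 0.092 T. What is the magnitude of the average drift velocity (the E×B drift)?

In crossed fields the guiding centre drifts at v_d = |E×B|/B² = E/B, independent of charge and mass.
v_d = 56/0.092 = 610 m/s.

v_d ≈ 610 m/s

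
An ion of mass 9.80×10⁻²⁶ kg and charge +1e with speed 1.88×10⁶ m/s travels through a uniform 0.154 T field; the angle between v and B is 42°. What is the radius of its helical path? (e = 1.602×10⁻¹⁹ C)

v⊥ = v sinθ = 1.88×10⁶·sin42° ≈ 1.258×10⁶ m/s.
r = m v⊥/(|q|B) = (9.80×10⁻²⁶)(1.258×10⁶)/((1.602×10⁻¹⁹)(0.154)) ≈ 5.00 m.

r ≈ 5.00 m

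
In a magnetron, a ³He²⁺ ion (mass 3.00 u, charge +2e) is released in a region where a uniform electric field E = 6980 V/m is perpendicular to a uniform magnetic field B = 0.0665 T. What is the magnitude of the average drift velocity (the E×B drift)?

The E×B drift speed is v_d = E/B.
v_d = 6980/0.0665 = 1.05×10⁵ m/s.

v_d ≈ 1.05×10⁵ m/s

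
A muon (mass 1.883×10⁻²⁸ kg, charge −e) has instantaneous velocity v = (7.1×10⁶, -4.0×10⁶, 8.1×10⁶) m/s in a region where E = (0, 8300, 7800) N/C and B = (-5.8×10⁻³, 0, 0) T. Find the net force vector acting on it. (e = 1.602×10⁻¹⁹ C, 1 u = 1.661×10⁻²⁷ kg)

F ≈ (0, 6.20×10⁻¹⁵, 2.47×10⁻¹⁵) N

v×B = (0, -4.70×10⁴, -2.32×10⁴) N/C.
E + v×B = (0, -3.87×10⁴, -1.54×10⁴) N/C.
F = q(E + v×B) = (−1.602×10⁻¹⁹ C)·(0, -3.87×10⁴, -1.54×10⁴) = (0, 6.20×10⁻¹⁵, 2.47×10⁻¹⁵) N.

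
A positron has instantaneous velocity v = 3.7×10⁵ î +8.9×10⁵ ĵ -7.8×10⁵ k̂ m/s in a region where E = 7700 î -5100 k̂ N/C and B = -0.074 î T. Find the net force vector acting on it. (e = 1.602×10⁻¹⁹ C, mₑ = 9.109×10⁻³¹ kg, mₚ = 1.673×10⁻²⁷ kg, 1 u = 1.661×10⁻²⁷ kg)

F ≈ (1.23×10⁻¹⁵, 9.25×10⁻¹⁵, 9.73×10⁻¹⁵) N

v×B = (0, 5.77×10⁴, 6.59×10⁴) N/C.
E + v×B = (7700, 5.77×10⁴, 6.08×10⁴) N/C.
F = q(E + v×B) = (1.602×10⁻¹⁹ C)·(7700, 5.77×10⁴, 6.08×10⁴) = (1.23×10⁻¹⁵, 9.25×10⁻¹⁵, 9.73×10⁻¹⁵) N.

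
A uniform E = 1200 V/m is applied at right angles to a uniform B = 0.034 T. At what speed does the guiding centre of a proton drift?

v_d ≈ 3.5×10⁴ m/s

In crossed fields the guiding centre drifts at v_d = |E×B|/B² = E/B, independent of charge and mass.
v_d = 1200/0.034 = 3.5×10⁴ m/s.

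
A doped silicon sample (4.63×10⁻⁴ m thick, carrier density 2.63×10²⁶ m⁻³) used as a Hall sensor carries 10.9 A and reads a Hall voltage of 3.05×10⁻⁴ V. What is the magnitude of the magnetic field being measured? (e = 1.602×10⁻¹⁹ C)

B ≈ 0.546 T

From V_H = IB/(n e t), B = V_H n e t / I.
B = (3.05×10⁻⁴)(2.63×10²⁶)(1.602×10⁻¹⁹)(4.63×10⁻⁴)/10.9 ≈ 0.546 T.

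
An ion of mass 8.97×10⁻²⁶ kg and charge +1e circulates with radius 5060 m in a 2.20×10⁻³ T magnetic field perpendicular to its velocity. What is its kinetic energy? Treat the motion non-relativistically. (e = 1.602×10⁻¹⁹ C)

KE ≈ 1.77×10⁻¹¹ J

v = |q|Br/m, then KE = ½mv² = (qBr)²/(2m).
v = (1.602×10⁻¹⁹)(2.20×10⁻³)(5060)/8.97×10⁻²⁶ ≈ 1.988×10⁷ m/s.
KE = ½(8.97×10⁻²⁶)(1.988×10⁷)² ≈ 1.77×10⁻¹¹ J.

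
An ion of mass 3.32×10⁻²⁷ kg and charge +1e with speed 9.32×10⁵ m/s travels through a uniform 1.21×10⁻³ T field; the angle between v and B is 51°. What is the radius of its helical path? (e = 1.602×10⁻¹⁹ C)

r ≈ 12.4 m

v⊥ = v sinθ = 9.32×10⁵·sin51° ≈ 7.243×10⁵ m/s.
r = m v⊥/(|q|B) = (3.32×10⁻²⁷)(7.243×10⁵)/((1.602×10⁻¹⁹)(1.21×10⁻³)) ≈ 12.4 m.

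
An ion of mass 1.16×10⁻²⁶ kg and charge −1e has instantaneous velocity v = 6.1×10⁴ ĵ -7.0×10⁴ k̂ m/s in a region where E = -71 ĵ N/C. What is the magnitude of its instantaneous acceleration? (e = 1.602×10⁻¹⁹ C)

Only an electric field acts, so F = qE = (−1.602×10⁻¹⁹ C)·(0, -71.0, 0) = (0, 1.14×10⁻¹⁷, 0) N.
|a| = |F|/m = 1.137×10⁻¹⁷/1.16×10⁻²⁶ ≈ 9.81×10⁸ m/s².

|a| ≈ 9.81×10⁸ m/s²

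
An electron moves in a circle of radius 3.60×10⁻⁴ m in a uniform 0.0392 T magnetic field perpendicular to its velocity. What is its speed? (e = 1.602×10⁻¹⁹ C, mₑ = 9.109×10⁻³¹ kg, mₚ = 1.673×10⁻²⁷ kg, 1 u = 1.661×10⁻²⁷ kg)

From |q|vB = mv²/r, v = |q|Br/m.
v = (1.602×10⁻¹⁹)(0.0392)(3.60×10⁻⁴)/9.109×10⁻³¹ ≈ 2.48×10⁶ m/s.

v ≈ 2.48×10⁶ m/s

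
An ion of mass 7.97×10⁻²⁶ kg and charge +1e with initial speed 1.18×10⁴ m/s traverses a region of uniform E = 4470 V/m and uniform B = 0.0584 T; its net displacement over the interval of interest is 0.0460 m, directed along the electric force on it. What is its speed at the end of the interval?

B does no work; ΔKE = |q|E d.
½mv_f² = ½mv₀² + |q|Ed = ½(7.97×10⁻²⁶)(1.18×10⁴)² + (1.602×10⁻¹⁹)(4470)(0.0460) ≈ 5.549×10⁻¹⁸ J + 3.294×10⁻¹⁷ J ≈ 3.849×10⁻¹⁷ J.
v_f = √(2·3.849×10⁻¹⁷/7.97×10⁻²⁶) ≈ 3.11×10⁴ m/s.

v_f ≈ 3.11×10⁴ m/s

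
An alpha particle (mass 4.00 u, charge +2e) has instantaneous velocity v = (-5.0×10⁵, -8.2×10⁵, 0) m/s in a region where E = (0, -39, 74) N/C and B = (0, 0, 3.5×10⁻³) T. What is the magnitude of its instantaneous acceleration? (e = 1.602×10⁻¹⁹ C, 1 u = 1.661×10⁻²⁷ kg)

|a| ≈ 1.61×10¹¹ m/s²

v×B = (-2870, 1750, 0) N/C.
E + v×B = (-2870, 1710, 74.0) N/C.
F = q(E + v×B) = (3.204×10⁻¹⁹ C)·(-2870, 1710, 74.0) = (-9.20×10⁻¹⁶, 5.48×10⁻¹⁶, 2.37×10⁻¹⁷) N.
|a| = |F|/m = 1.071×10⁻¹⁵/6.644×10⁻²⁷ ≈ 1.61×10¹¹ m/s².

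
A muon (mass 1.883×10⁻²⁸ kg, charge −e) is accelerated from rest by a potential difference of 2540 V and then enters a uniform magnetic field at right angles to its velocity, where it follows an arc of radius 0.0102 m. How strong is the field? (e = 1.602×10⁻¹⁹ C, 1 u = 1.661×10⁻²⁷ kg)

B ≈ 0.240 T

v = √(2|q|V/m) = √(2·1.602×10⁻¹⁹·2540/1.883×10⁻²⁸) ≈ 2.079×10⁶ m/s.
B = mv/(|q|r) = (1.883×10⁻²⁸)(2.079×10⁶)/((1.602×10⁻¹⁹)(0.0102)) ≈ 0.240 T.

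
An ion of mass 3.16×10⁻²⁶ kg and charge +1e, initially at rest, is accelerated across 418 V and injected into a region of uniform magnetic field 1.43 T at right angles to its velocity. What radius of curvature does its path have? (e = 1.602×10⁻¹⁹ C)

r ≈ 8.98×10⁻³ m

Acceleration: |q|V = ½mv² ⇒ v = √(2|q|V/m) = √(2·1.602×10⁻¹⁹·418/3.16×10⁻²⁶) ≈ 6.510×10⁴ m/s.
In the field: r = mv/(|q|B) = (3.16×10⁻²⁶)(6.510×10⁴)/((1.602×10⁻¹⁹)(1.43)) ≈ 8.98×10⁻³ m.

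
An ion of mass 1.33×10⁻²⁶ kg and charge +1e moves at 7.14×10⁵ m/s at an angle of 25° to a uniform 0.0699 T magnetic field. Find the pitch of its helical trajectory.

p ≈ 4.83 m

v∥ = v cosθ = 7.14×10⁵·cos25° ≈ 6.471×10⁵ m/s.
T = 2πm/(|q|B) = 2π(1.33×10⁻²⁶)/((1.602×10⁻¹⁹)(0.0699)) ≈ 7.463×10⁻⁶ s.
pitch = v∥ T = (6.471×10⁵)(7.463×10⁻⁶) ≈ 4.83 m.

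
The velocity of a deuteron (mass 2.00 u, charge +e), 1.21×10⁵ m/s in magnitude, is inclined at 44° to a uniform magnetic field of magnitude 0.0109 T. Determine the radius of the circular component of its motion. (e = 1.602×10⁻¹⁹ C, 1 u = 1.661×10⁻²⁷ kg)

v⊥ = v sinθ = 1.21×10⁵·sin44° ≈ 8.405×10⁴ m/s.
r = m v⊥/(|q|B) = (3.322×10⁻²⁷)(8.405×10⁴)/((1.602×10⁻¹⁹)(0.0109)) ≈ 0.160 m.

r ≈ 0.160 m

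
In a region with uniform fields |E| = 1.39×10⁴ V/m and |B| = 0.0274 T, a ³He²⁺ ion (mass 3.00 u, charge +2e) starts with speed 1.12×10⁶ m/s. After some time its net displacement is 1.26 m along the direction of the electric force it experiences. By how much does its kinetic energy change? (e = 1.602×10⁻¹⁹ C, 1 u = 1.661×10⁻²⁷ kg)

ΔKE ≈ 5.61×10⁻¹⁵ J

The magnetic force is always ⟂ v and does no work; only the electric force changes KE.
ΔKE = F_E · d = |q|E d = (3.204×10⁻¹⁹)(1.39×10⁴)(1.26) ≈ 5.61×10⁻¹⁵ J.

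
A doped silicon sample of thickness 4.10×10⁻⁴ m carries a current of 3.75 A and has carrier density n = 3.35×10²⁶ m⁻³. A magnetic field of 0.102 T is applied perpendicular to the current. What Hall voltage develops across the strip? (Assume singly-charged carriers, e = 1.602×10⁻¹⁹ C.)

V_H = IB/(n e t).
V_H = (3.75)(0.102)/((3.35×10²⁶)(1.602×10⁻¹⁹)(4.10×10⁻⁴)) ≈ 1.74×10⁻⁵ V.

V_H ≈ 1.74×10⁻⁵ V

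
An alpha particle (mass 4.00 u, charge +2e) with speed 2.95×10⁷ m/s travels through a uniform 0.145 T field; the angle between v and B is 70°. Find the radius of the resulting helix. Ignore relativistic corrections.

r ≈ 3.96 m

v⊥ = v sinθ = 2.95×10⁷·sin70° ≈ 2.772×10⁷ m/s.
r = m v⊥/(|q|B) = (6.644×10⁻²⁷)(2.772×10⁷)/((3.204×10⁻¹⁹)(0.145)) ≈ 3.96 m.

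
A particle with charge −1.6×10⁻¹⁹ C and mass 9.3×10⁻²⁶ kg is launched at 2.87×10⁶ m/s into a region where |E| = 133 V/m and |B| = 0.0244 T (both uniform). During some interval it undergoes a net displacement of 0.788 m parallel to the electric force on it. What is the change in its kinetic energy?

ΔKE ≈ 1.68×10⁻¹⁷ J

The magnetic force is always ⟂ v and does no work; only the electric force changes KE.
ΔKE = F_E · d = |q|E d = (1.6×10⁻¹⁹)(133)(0.788) ≈ 1.68×10⁻¹⁷ J.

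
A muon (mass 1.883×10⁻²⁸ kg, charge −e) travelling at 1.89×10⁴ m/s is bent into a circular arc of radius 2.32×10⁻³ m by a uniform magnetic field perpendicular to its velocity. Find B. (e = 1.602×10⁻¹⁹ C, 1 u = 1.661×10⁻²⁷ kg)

B ≈ 9.58×10⁻³ T

From |q|vB = mv²/r, B = mv/(|q|r).
B = (1.883×10⁻²⁸)(1.89×10⁴)/((1.602×10⁻¹⁹)(2.32×10⁻³)) ≈ 9.58×10⁻³ T.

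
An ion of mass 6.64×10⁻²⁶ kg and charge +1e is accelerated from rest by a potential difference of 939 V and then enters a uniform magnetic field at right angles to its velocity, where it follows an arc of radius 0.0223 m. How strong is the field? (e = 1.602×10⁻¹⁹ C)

v = √(2|q|V/m) = √(2·1.602×10⁻¹⁹·939/6.64×10⁻²⁶) ≈ 6.731×10⁴ m/s.
B = mv/(|q|r) = (6.64×10⁻²⁶)(6.731×10⁴)/((1.602×10⁻¹⁹)(0.0223)) ≈ 1.25 T.

B ≈ 1.25 T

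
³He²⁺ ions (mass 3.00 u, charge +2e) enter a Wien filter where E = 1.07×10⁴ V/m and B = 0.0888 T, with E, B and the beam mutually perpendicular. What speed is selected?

For undeflected motion the electric and magnetic forces balance: qE = qvB.
v = E/B = 1.07×10⁴/0.0888 = 1.20×10⁵ m/s.

v = 1.20×10⁵ m/s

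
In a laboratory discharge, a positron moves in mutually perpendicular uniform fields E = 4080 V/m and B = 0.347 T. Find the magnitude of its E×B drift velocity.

v_d ≈ 1.18×10⁴ m/s

The E×B drift speed is v_d = E/B.
v_d = 4080/0.347 = 1.18×10⁴ m/s.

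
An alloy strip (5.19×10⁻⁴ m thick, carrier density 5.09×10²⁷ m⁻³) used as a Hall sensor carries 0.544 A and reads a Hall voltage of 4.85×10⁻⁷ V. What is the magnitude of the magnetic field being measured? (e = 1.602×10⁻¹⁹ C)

B ≈ 0.377 T

From V_H = IB/(n e t), B = V_H n e t / I.
B = (4.85×10⁻⁷)(5.09×10²⁷)(1.602×10⁻¹⁹)(5.19×10⁻⁴)/0.544 ≈ 0.377 T.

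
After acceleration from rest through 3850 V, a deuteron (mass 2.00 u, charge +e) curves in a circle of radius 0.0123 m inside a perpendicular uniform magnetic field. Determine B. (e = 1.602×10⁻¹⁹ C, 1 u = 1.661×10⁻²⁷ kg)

v = √(2|q|V/m) = √(2·1.602×10⁻¹⁹·3850/3.322×10⁻²⁷) ≈ 6.094×10⁵ m/s.
B = mv/(|q|r) = (3.322×10⁻²⁷)(6.094×10⁵)/((1.602×10⁻¹⁹)(0.0123)) ≈ 1.03 T.

B ≈ 1.03 T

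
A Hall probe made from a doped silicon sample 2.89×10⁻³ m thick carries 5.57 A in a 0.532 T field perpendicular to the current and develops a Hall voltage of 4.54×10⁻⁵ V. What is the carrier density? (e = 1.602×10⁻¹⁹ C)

From V_H = IB/(n e t), n = IB/(V_H e t).
n = (5.57)(0.532)/((4.54×10⁻⁵)(1.602×10⁻¹⁹)(2.89×10⁻³)) ≈ 1.41×10²⁶ m⁻³.

n ≈ 1.41×10²⁶ m⁻³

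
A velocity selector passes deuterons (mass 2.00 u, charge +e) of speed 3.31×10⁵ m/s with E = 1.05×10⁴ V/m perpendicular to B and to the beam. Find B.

Balance of forces in the selector: qE = qvB ⇒ B = E/v.
B = 1.05×10⁴/3.31×10⁵ = 0.0317 T.

B = 0.0317 T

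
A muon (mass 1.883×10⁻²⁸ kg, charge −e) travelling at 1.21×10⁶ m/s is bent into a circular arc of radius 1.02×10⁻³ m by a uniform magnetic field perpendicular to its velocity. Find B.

From |q|vB = mv²/r, B = mv/(|q|r).
B = (1.883×10⁻²⁸)(1.21×10⁶)/((1.602×10⁻¹⁹)(1.02×10⁻³)) ≈ 1.39 T.

B ≈ 1.39 T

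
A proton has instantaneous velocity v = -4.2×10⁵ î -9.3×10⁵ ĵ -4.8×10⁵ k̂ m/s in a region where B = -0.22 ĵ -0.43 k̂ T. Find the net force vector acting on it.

v×B = (2.94×10⁵, -1.81×10⁵, 9.24×10⁴) N/C.
F = q v×B = (1.602×10⁻¹⁹ C)·(2.94×10⁵, -1.81×10⁵, 9.24×10⁴) = (4.71×10⁻¹⁴, -2.89×10⁻¹⁴, 1.48×10⁻¹⁴) N.

F ≈ (4.71×10⁻¹⁴, -2.89×10⁻¹⁴, 1.48×10⁻¹⁴) N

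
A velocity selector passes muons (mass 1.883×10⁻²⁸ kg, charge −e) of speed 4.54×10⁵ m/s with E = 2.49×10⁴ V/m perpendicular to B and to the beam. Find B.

Balance of forces in the selector: qE = qvB ⇒ B = E/v.
B = 2.49×10⁴/4.54×10⁵ = 0.0548 T.

B = 0.0548 T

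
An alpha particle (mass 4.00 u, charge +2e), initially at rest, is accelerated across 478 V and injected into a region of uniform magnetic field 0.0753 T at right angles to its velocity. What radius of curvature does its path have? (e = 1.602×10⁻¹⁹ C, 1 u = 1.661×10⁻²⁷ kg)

r ≈ 0.0591 m

Acceleration: |q|V = ½mv² ⇒ v = √(2|q|V/m) = √(2·3.204×10⁻¹⁹·478/6.644×10⁻²⁷) ≈ 2.147×10⁵ m/s.
In the field: r = mv/(|q|B) = (6.644×10⁻²⁷)(2.147×10⁵)/((3.204×10⁻¹⁹)(0.0753)) ≈ 0.0591 m.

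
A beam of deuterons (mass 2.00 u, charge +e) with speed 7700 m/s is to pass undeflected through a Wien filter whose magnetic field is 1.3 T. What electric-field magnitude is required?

For straight-line motion qE = qvB, so E = vB.
E = 7700 × 1.3 = 1.0×10⁴ V/m.

E = 1.0×10⁴ V/m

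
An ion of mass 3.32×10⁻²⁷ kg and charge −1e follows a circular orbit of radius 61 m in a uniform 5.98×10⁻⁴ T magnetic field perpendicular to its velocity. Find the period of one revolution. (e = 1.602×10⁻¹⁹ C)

T ≈ 2.18×10⁻⁴ s

The cyclotron period depends only on m, q, B: T = 2πm/(|q|B).
T = 2π(3.32×10⁻²⁷)/((1.602×10⁻¹⁹)(5.98×10⁻⁴)) ≈ 2.18×10⁻⁴ s.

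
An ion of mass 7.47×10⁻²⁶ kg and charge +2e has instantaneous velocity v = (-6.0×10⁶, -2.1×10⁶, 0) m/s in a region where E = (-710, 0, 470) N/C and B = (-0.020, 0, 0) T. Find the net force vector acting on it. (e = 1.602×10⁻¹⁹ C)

v×B = (0, 0, -4.20×10⁴) N/C.
E + v×B = (-710, 0, -4.15×10⁴) N/C.
F = q(E + v×B) = (3.204×10⁻¹⁹ C)·(-710, 0, -4.15×10⁴) = (-2.27×10⁻¹⁶, 0, -1.33×10⁻¹⁴) N.

F ≈ (-2.27×10⁻¹⁶, 0, -1.33×10⁻¹⁴) N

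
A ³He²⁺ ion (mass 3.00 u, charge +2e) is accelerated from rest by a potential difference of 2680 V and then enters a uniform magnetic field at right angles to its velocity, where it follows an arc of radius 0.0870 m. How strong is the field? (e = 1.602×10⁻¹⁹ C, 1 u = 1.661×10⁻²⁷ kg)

B ≈ 0.105 T

v = √(2|q|V/m) = √(2·3.204×10⁻¹⁹·2680/4.983×10⁻²⁷) ≈ 5.871×10⁵ m/s.
B = mv/(|q|r) = (4.983×10⁻²⁷)(5.871×10⁵)/((3.204×10⁻¹⁹)(0.0870)) ≈ 0.105 T.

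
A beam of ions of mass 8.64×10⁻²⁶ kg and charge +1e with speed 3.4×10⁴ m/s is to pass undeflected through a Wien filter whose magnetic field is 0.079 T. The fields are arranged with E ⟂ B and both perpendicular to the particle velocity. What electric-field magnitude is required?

E = 2700 V/m

For straight-line motion qE = qvB, so E = vB.
E = 3.4×10⁴ × 0.079 = 2700 V/m.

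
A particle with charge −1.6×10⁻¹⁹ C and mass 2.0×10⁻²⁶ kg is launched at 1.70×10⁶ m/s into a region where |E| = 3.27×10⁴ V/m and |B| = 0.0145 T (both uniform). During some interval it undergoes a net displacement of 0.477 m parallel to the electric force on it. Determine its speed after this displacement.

B does no work; ΔKE = |q|E d.
½mv_f² = ½mv₀² + |q|Ed = ½(2.0×10⁻²⁶)(1.70×10⁶)² + (1.6×10⁻¹⁹)(3.27×10⁴)(0.477) ≈ 2.890×10⁻¹⁴ J + 2.496×10⁻¹⁵ J ≈ 3.140×10⁻¹⁴ J.
v_f = √(2·3.140×10⁻¹⁴/2.0×10⁻²⁶) ≈ 1.77×10⁶ m/s.

v_f ≈ 1.77×10⁶ m/s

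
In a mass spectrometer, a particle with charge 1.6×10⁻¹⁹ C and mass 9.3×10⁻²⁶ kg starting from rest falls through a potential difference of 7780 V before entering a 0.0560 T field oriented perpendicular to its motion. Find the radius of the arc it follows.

Acceleration: |q|V = ½mv² ⇒ v = √(2|q|V/m) = √(2·1.6×10⁻¹⁹·7780/9.3×10⁻²⁶) ≈ 1.636×10⁵ m/s.
In the field: r = mv/(|q|B) = (9.3×10⁻²⁶)(1.636×10⁵)/((1.6×10⁻¹⁹)(0.0560)) ≈ 1.70 m.

r ≈ 1.70 m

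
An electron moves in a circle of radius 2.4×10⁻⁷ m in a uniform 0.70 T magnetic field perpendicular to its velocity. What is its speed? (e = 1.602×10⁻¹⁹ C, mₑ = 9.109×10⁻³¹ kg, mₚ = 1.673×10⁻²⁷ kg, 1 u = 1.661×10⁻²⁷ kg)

From |q|vB = mv²/r, v = |q|Br/m.
v = (1.602×10⁻¹⁹)(0.70)(2.4×10⁻⁷)/9.109×10⁻³¹ ≈ 3.0×10⁴ m/s.

v ≈ 3.0×10⁴ m/s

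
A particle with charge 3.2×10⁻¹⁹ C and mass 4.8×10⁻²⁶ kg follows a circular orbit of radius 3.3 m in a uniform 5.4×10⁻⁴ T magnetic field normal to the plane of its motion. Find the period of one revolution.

The cyclotron period depends only on m, q, B: T = 2πm/(|q|B).
T = 2π(4.8×10⁻²⁶)/((3.2×10⁻¹⁹)(5.4×10⁻⁴)) ≈ 1.7×10⁻³ s.

T ≈ 1.7×10⁻³ s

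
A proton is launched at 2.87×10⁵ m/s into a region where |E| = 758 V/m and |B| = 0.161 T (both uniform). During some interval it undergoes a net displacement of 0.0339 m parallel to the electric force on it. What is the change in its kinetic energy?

ΔKE ≈ 4.12×10⁻¹⁸ J

The magnetic force is always ⟂ v and does no work; only the electric force changes KE.
ΔKE = F_E · d = |q|E d = (1.602×10⁻¹⁹)(758)(0.0339) ≈ 4.12×10⁻¹⁸ J.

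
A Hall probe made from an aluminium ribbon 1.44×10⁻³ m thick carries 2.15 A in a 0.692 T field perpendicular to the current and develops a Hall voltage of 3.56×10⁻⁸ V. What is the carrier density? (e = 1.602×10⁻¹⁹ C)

From V_H = IB/(n e t), n = IB/(V_H e t).
n = (2.15)(0.692)/((3.56×10⁻⁸)(1.602×10⁻¹⁹)(1.44×10⁻³)) ≈ 1.81×10²⁹ m⁻³.

n ≈ 1.81×10²⁹ m⁻³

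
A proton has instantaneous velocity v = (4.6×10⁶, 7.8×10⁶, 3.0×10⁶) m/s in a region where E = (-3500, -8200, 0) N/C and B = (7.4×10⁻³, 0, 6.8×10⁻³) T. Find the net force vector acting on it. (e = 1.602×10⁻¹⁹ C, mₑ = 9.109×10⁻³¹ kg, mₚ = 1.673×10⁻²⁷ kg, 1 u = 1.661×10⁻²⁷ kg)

v×B = (5.30×10⁴, -9080, -5.77×10⁴) N/C.
E + v×B = (4.95×10⁴, -1.73×10⁴, -5.77×10⁴) N/C.
F = q(E + v×B) = (1.602×10⁻¹⁹ C)·(4.95×10⁴, -1.73×10⁴, -5.77×10⁴) = (7.94×10⁻¹⁵, -2.77×10⁻¹⁵, -9.25×10⁻¹⁵) N.

F ≈ (7.94×10⁻¹⁵, -2.77×10⁻¹⁵, -9.25×10⁻¹⁵) N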